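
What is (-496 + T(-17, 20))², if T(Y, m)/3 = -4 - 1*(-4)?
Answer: 246016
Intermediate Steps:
T(Y, m) = 0 (T(Y, m) = 3*(-4 - 1*(-4)) = 3*(-4 + 4) = 3*0 = 0)
(-496 + T(-17, 20))² = (-496 + 0)² = (-496)² = 246016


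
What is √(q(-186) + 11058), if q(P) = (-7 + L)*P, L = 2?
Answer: 18*√37 ≈ 109.49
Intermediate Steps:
q(P) = -5*P (q(P) = (-7 + 2)*P = -5*P)
√(q(-186) + 11058) = √(-5*(-186) + 11058) = √(930 + 11058) = √11988 = 18*√37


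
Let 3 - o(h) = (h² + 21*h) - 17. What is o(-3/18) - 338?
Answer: -11323/36 ≈ -314.53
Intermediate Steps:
o(h) = 20 - h² - 21*h (o(h) = 3 - ((h² + 21*h) - 17) = 3 - (-17 + h² + 21*h) = 3 + (17 - h² - 21*h) = 20 - h² - 21*h)
o(-3/18) - 338 = (20 - (-3/18)² - (-63)/18) - 338 = (20 - (-3*1/18)² - (-63)/18) - 338 = (20 - (-⅙)² - 21*(-⅙)) - 338 = (20 - 1*1/36 + 7/2) - 338 = (20 - 1/36 + 7/2) - 338 = 845/36 - 338 = -11323/36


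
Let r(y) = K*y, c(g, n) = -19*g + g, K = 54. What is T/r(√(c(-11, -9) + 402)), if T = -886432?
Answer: -110804*√6/405 ≈ -670.16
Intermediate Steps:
c(g, n) = -18*g
r(y) = 54*y
T/r(√(c(-11, -9) + 402)) = -886432*1/(54*√(-18*(-11) + 402)) = -886432*1/(54*√(198 + 402)) = -886432*√6/3240 = -110804*√6/405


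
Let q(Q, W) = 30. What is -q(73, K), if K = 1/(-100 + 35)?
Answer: -30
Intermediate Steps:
K = -1/65 (K = 1/(-65) = -1/65 ≈ -0.015385)
-q(73, K) = -1*30 = -30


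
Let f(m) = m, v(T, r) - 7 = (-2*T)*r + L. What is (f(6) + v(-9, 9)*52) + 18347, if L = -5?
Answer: 26881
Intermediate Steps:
v(T, r) = 2 - 2*T*r (v(T, r) = 7 + ((-2*T)*r - 5) = 7 + (-2*T*r - 5) = 7 + (-5 - 2*T*r) = 2 - 2*T*r)
(f(6) + v(-9, 9)*52) + 18347 = (6 + (2 - 2*(-9)*9)*52) + 18347 = (6 + (2 + 162)*52) + 18347 = (6 + 164*52) + 18347 = (6 + 8528) + 18347 = 8534 + 18347 = 26881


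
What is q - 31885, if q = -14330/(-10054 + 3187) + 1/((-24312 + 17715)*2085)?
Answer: -334607043210088/10494870435 ≈ -31883.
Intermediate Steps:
q = 21900609887/10494870435 (q = -14330/(-6867) + (1/2085)/(-6597) = -14330*(-1/6867) - 1/6597*1/2085 = 14330/6867 - 1/13754745 = 21900609887/10494870435 ≈ 2.0868)
q - 31885 = 21900609887/10494870435 - 31885 = -334607043210088/10494870435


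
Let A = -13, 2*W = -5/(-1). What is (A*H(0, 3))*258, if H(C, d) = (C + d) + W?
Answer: -18447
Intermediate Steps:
W = 5/2 (W = (-5/(-1))/2 = (-5*(-1))/2 = (½)*5 = 5/2 ≈ 2.5000)
H(C, d) = 5/2 + C + d (H(C, d) = (C + d) + 5/2 = 5/2 + C + d)
(A*H(0, 3))*258 = -13*(5/2 + 0 + 3)*258 = -13*11/2*258 = -143/2*258 = -18447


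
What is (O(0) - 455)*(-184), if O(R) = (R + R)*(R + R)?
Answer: 83720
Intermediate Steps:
O(R) = 4*R² (O(R) = (2*R)*(2*R) = 4*R²)
(O(0) - 455)*(-184) = (4*0² - 455)*(-184) = (4*0 - 455)*(-184) = (0 - 455)*(-184) = -455*(-184) = 83720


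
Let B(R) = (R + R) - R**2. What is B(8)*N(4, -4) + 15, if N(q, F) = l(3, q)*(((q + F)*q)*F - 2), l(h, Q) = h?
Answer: 303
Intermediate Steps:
B(R) = -R**2 + 2*R (B(R) = 2*R - R**2 = -R**2 + 2*R)
N(q, F) = -6 + 3*F*q*(F + q) (N(q, F) = 3*(((q + F)*q)*F - 2) = 3*(((F + q)*q)*F - 2) = 3*((q*(F + q))*F - 2) = 3*(F*q*(F + q) - 2) = 3*(-2 + F*q*(F + q)) = -6 + 3*F*q*(F + q))
B(8)*N(4, -4) + 15 = (8*(2 - 1*8))*(-6 + 3*(-4)*4**2 + 3*4*(-4)**2) + 15 = (8*(2 - 8))*(-6 + 3*(-4)*16 + 3*4*16) + 15 = (8*(-6))*(-6 - 192 + 192) + 15 = -48*(-6) + 15 = 288 + 15 = 303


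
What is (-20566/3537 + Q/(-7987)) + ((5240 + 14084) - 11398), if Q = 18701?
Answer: 223679244515/28250019 ≈ 7917.8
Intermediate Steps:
(-20566/3537 + Q/(-7987)) + ((5240 + 14084) - 11398) = (-20566/3537 + 18701/(-7987)) + ((5240 + 14084) - 11398) = (-20566*1/3537 + 18701*(-1/7987)) + (19324 - 11398) = (-20566/3537 - 18701/7987) + 7926 = -230406079/28250019 + 7926 = 223679244515/28250019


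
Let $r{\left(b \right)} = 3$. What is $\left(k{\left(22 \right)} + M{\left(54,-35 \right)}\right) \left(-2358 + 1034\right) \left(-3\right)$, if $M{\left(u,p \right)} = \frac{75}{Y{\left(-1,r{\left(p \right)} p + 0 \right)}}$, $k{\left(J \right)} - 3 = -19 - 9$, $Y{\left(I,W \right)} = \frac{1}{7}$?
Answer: $1986000$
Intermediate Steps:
$Y{\left(I,W \right)} = \frac{1}{7}$
$k{\left(J \right)} = -25$ ($k{\left(J \right)} = 3 - 28 = -25$)
$M{\left(u,p \right)} = 525$ ($M{\left(u,p \right)} = 75 \frac{1}{\frac{1}{7}} = 75 \cdot 7 = 525$)
$\left(k{\left(22 \right)} + M{\left(54,-35 \right)}\right) \left(-2358 + 1034\right) \left(-3\right) = \left(-25 + 525\right) \left(-2358 + 1034\right) \left(-3\right) = 500 \left(-1324\right) \left(-3\right) = \left(-662000\right) \left(-3\right) = 1986000$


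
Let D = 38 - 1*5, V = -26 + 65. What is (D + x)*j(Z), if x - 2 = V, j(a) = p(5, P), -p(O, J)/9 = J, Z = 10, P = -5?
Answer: 3330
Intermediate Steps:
p(O, J) = -9*J
j(a) = 45 (j(a) = -9*(-5) = 45)
V = 39
x = 41 (x = 2 + 39 = 41)
D = 33 (D = 38 - 5 = 33)
(D + x)*j(Z) = (33 + 41)*45 = 74*45 = 3330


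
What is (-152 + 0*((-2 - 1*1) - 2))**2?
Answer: 23104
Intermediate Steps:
(-152 + 0*((-2 - 1*1) - 2))**2 = (-152 + 0*((-2 - 1) - 2))**2 = (-152 + 0*(-3 - 2))**2 = (-152 + 0*(-5))**2 = (-152 + 0)**2 = (-152)**2 = 23104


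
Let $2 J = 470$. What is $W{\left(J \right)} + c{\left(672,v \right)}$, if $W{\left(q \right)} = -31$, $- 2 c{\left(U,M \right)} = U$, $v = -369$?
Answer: $-367$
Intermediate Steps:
$c{\left(U,M \right)} = - \frac{U}{2}$
$J = 235$ ($J = \frac{1}{2} \cdot 470 = 235$)
$W{\left(J \right)} + c{\left(672,v \right)} = -31 - 336 = -367$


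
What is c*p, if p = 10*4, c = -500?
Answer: -20000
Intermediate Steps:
p = 40
c*p = -500*40 = -20000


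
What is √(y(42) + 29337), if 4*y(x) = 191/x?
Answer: √207009894/84 ≈ 171.28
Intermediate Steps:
y(x) = 191/(4*x) (y(x) = (191/x)/4 = 191/(4*x))
√(y(42) + 29337) = √((191/4)/42 + 29337) = √((191/4)*(1/42) + 29337) = √(191/168 + 29337) = √(4928807/168) = √207009894/84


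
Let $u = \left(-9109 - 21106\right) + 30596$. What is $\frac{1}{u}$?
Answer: $\frac{1}{381} \approx 0.0026247$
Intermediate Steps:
$u = 381$ ($u = -30215 + 30596 = 381$)
$\frac{1}{u} = \frac{1}{381}$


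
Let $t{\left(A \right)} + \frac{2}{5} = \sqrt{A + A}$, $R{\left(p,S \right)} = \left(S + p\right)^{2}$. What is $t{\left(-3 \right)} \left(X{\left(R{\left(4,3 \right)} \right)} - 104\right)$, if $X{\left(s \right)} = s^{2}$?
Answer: $- \frac{4594}{5} + 2297 i \sqrt{6} \approx -918.8 + 5626.5 i$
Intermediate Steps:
$t{\left(A \right)} = - \frac{2}{5} + \sqrt{2} \sqrt{A}$ ($t{\left(A \right)} = - \frac{2}{5} + \sqrt{A + A} = - \frac{2}{5} + \sqrt{2 A} = - \frac{2}{5} + \sqrt{2} \sqrt{A}$)
$t{\left(-3 \right)} \left(X{\left(R{\left(4,3 \right)} \right)} - 104\right) = \left(- \frac{2}{5} + \sqrt{2} \sqrt{-3}\right) \left(\left(\left(3 + 4\right)^{2}\right)^{2} - 104\right) = \left(- \frac{2}{5} + \sqrt{2} i \sqrt{3}\right) \left(\left(7^{2}\right)^{2} - 104\right) = \left(- \frac{2}{5} + i \sqrt{6}\right) \left(49^{2} - 104\right) = \left(- \frac{2}{5} + i \sqrt{6}\right) \left(2401 - 104\right) = \left(- \frac{2}{5} + i \sqrt{6}\right) 2297 = - \frac{4594}{5} + 2297 i \sqrt{6}$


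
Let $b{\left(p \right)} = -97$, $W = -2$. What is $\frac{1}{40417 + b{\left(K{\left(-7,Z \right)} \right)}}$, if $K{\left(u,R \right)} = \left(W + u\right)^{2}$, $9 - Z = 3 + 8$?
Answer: $\frac{1}{40320} \approx 2.4802 \cdot 10^{-5}$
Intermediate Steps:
$Z = -2$ ($Z = 9 - \left(3 + 8\right) = 9 - 11 = -2$)
$K{\left(u,R \right)} = \left(-2 + u\right)^{2}$
$\frac{1}{40417 + b{\left(K{\left(-7,Z \right)} \right)}} = \frac{1}{40417 - 97} = \frac{1}{40320}$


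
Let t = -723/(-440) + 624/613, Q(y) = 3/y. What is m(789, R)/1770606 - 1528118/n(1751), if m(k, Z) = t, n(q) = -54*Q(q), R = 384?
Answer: 23663793139725604717/1432703550960 ≈ 1.6517e+7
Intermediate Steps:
n(q) = -162/q
t = 717759/269720 (t = -723*(-1/440) + 624*(1/613) = 723/440 + 624/613 = 717759/269720 ≈ 2.6611)
m(k, Z) = 717759/269720
m(789, R)/1770606 - 1528118/n(1751) = (717759/269720)/1770606 - 1528118/((-162/1751)) = (717759/269720)*(1/1770606) - 1528118/((-162*1/1751)) = 79751/53063094480 - 1528118/(-162/1751) = 79751/53063094480 - 1528118*(-1751/162) = 79751/53063094480 + 1337867309/81 = 23663793139725604717/1432703550960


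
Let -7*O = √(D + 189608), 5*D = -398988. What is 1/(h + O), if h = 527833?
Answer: 18474155/9751268577679 + 2*√686315/9751268577679 ≈ 1.8947e-6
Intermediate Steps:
D = -398988/5 (D = (⅕)*(-398988) = -398988/5 ≈ -79798.)
O = -2*√686315/35 (O = -√(-398988/5 + 189608)/7 = -2*√686315/35 ≈ -47.339)
1/(h + O) = 1/(527833 - 2*√686315/35)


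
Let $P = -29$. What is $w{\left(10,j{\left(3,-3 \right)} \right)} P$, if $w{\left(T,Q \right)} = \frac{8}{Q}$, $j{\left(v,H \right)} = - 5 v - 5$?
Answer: $\frac{58}{5} \approx 11.6$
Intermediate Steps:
$j{\left(v,H \right)} = -5 - 5 v$
$w{\left(10,j{\left(3,-3 \right)} \right)} P = \frac{8}{-5 - 15} \left(-29\right) = \frac{8}{-20} \left(-29\right) = 8 \left(- \frac{1}{20}\right) \left(-29\right) = \left(- \frac{2}{5}\right) \left(-29\right) = \frac{58}{5}$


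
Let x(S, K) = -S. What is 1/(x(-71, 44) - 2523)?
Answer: -1/2452 ≈ -0.00040783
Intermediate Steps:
1/(x(-71, 44) - 2523) = 1/(-1*(-71) - 2523) = 1/(71 - 2523) = 1/(-2452) = -1/2452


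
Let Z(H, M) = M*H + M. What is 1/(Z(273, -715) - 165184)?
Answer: -1/361094 ≈ -2.7694e-6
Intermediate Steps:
Z(H, M) = M + H*M (Z(H, M) = H*M + M = M + H*M)
1/(Z(273, -715) - 165184) = 1/(-715*(1 + 273) - 165184) = 1/(-715*274 - 165184) = 1/(-195910 - 165184) = 1/(-361094) = -1/361094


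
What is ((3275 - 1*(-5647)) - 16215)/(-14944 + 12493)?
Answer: 2431/817 ≈ 2.9755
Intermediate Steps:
((3275 - 1*(-5647)) - 16215)/(-14944 + 12493) = ((3275 + 5647) - 16215)/(-2451) = (8922 - 16215)*(-1/2451) = -7293*(-1/2451) = 2431/817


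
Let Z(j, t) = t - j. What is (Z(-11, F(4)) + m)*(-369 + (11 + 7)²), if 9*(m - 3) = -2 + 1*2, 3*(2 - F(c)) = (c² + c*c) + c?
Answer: -180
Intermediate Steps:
F(c) = 2 - 2*c²/3 - c/3 (F(c) = 2 - ((c² + c*c) + c)/3 = 2 - ((c² + c²) + c)/3 = 2 - (2*c² + c)/3 = 2 - (c + 2*c²)/3 = 2 + (-2*c²/3 - c/3) = 2 - 2*c²/3 - c/3)
m = 3 (m = 3 + (-2 + 1*2)/9 = 3 + (-2 + 2)/9 = 3 + (⅑)*0 = 3 + 0 = 3)
(Z(-11, F(4)) + m)*(-369 + (11 + 7)²) = (((2 - ⅔*4² - ⅓*4) - 1*(-11)) + 3)*(-369 + (11 + 7)²) = (((2 - ⅔*16 - 4/3) + 11) + 3)*(-369 + 18²) = (((2 - 32/3 - 4/3) + 11) + 3)*(-369 + 324) = ((-10 + 11) + 3)*(-45) = (1 + 3)*(-45) = 4*(-45) = -180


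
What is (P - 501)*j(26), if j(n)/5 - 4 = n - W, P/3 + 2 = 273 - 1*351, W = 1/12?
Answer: -443365/4 ≈ -1.1084e+5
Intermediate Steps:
W = 1/12 ≈ 0.083333
P = -240 (P = -6 + 3*(273 - 1*351) = -6 + 3*(273 - 351) = -6 + 3*(-78) = -6 - 234 = -240)
j(n) = 235/12 + 5*n (j(n) = 20 + 5*(n - 1*1/12) = 20 + 5*(n - 1/12) = 20 + 5*(-1/12 + n) = 20 + (-5/12 + 5*n) = 235/12 + 5*n)
(P - 501)*j(26) = (-240 - 501)*(235/12 + 5*26) = -741*(235/12 + 130) = -741*1795/12 = -443365/4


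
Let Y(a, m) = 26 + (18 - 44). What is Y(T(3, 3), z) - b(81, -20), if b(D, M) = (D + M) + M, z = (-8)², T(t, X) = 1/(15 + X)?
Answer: -41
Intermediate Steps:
z = 64
b(D, M) = D + 2*M
Y(a, m) = 0 (Y(a, m) = 26 - 26 = 0)
Y(T(3, 3), z) - b(81, -20) = 0 - (81 + 2*(-20)) = 0 - (81 - 40) = 0 - 1*41 = 0 - 41 = -41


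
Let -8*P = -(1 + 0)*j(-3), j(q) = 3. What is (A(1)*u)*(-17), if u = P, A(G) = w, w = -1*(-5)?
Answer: -255/8 ≈ -31.875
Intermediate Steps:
w = 5
A(G) = 5
P = 3/8 (P = -(-1)*(1 + 0)*3/8 = -(-1)*1*3/8 = -(-1)*3/8 = -⅛*(-3) = 3/8 ≈ 0.37500)
u = 3/8 ≈ 0.37500
(A(1)*u)*(-17) = (5*(3/8))*(-17) = (15/8)*(-17) = -255/8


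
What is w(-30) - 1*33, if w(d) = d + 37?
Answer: -26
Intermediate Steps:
w(d) = 37 + d
w(-30) - 1*33 = (37 - 30) - 1*33 = 7 - 33 = -26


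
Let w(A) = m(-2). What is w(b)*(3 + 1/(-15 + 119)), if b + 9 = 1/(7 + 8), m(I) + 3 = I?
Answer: -1565/104 ≈ -15.048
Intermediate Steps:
m(I) = -3 + I
b = -134/15 (b = -9 + 1/(7 + 8) = -9 + 1/15 = -134/15 ≈ -8.9333)
w(A) = -5 (w(A) = -3 - 2 = -5)
w(b)*(3 + 1/(-15 + 119)) = -5*(3 + 1/(-15 + 119)) = -5*(3 + 1/104) = -5*313/104 = -1565/104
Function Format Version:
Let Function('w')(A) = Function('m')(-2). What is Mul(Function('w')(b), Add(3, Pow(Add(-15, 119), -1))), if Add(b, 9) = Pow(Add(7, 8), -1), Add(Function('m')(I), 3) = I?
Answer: Rational(-1565, 104) ≈ -15.048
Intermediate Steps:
Function('m')(I) = Add(-3, I)
b = Rational(-134, 15) (b = Add(-9, Pow(Add(7, 8), -1)) = Add(-9, Pow(15, -1)) = Add(-9, Rational(1, 15)) = Rational(-134, 15) ≈ -8.9333)
Function('w')(A) = -5 (Function('w')(A) = Add(-3, -2) = -5)
Mul(Function('w')(b), Add(3, Pow(Add(-15, 119), -1))) = Mul(-5, Add(3, Pow(Add(-15, 119), -1))) = Mul(-5, Add(3, Pow(104, -1))) = Mul(-5, Add(3, Rational(1, 104))) = Mul(-5, Rational(313, 104)) = Rational(-1565, 104)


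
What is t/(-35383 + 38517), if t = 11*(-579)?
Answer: -6369/3134 ≈ -2.0322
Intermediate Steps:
t = -6369
t/(-35383 + 38517) = -6369/(-35383 + 38517) = -6369/3134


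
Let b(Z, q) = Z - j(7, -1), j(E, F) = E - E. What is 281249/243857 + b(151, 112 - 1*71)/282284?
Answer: 79428915123/68836929388 ≈ 1.1539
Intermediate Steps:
j(E, F) = 0
b(Z, q) = Z (b(Z, q) = Z - 1*0 = Z + 0 = Z)
281249/243857 + b(151, 112 - 1*71)/282284 = 281249/243857 + 151/282284 = 79428915123/68836929388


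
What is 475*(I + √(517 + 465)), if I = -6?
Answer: -2850 + 475*√982 ≈ 12035.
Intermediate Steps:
475*(I + √(517 + 465)) = 475*(-6 + √(517 + 465)) = 475*(-6 + √982) = -2850 + 475*√982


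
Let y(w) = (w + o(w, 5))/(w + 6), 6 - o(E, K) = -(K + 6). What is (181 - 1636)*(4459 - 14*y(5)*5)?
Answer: -6284145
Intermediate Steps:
o(E, K) = 12 + K (o(E, K) = 6 - (-1)*(K + 6) = 6 - (-1)*(6 + K) = 6 - (-6 - K) = 6 + (6 + K) = 12 + K)
y(w) = (17 + w)/(6 + w) (y(w) = (w + (12 + 5))/(w + 6) = (w + 17)/(6 + w) = (17 + w)/(6 + w))
(181 - 1636)*(4459 - 14*y(5)*5) = (181 - 1636)*(4459 - 14*(17 + 5)/(6 + 5)*5) = -1455*(4459 - 14*22/11*5) = -1455*(4459 - 14*2*5) = -1455*(4459 - 28*5) = -1455*(4459 - 140) = -1455*4319 = -6284145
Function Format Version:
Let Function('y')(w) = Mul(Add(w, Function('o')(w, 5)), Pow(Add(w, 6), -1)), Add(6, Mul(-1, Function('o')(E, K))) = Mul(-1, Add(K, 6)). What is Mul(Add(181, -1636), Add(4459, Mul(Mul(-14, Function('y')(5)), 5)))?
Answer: -6284145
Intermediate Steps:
Function('o')(E, K) = Add(12, K) (Function('o')(E, K) = Add(6, Mul(-1, Mul(-1, Add(K, 6)))) = Add(6, Mul(-1, Mul(-1, Add(6, K)))) = Add(6, Mul(-1, Add(-6, Mul(-1, K)))) = Add(6, Add(6, K)) = Add(12, K))
Function('y')(w) = Mul(Pow(Add(6, w), -1), Add(17, w)) (Function('y')(w) = Mul(Add(w, Add(12, 5)), Pow(Add(w, 6), -1)) = Mul(Add(w, 17), Pow(Add(6, w), -1)) = Mul(Add(17, w), Pow(Add(6, w), -1)) = Mul(Pow(Add(6, w), -1), Add(17, w)))
Mul(Add(181, -1636), Add(4459, Mul(Mul(-14, Function('y')(5)), 5))) = Mul(Add(181, -1636), Add(4459, Mul(Mul(-14, Mul(Pow(Add(6, 5), -1), Add(17, 5))), 5))) = Mul(-1455, Add(4459, Mul(Mul(-14, Mul(Pow(11, -1), 22)), 5))) = Mul(-1455, Add(4459, Mul(Mul(-14, Mul(Rational(1, 11), 22)), 5))) = Mul(-1455, Add(4459, Mul(Mul(-14, 2), 5))) = Mul(-1455, Add(4459, Mul(-28, 5))) = Mul(-1455, Add(4459, -140)) = Mul(-1455, 4319) = -6284145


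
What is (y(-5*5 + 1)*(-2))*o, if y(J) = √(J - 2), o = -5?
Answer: 10*I*√26 ≈ 50.99*I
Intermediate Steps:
y(J) = √(-2 + J)
(y(-5*5 + 1)*(-2))*o = (√(-2 + (-5*5 + 1))*(-2))*(-5) = (√(-2 + (-25 + 1))*(-2))*(-5) = (√(-2 - 24)*(-2))*(-5) = (√(-26)*(-2))*(-5) = ((I*√26)*(-2))*(-5) = -2*I*√26*(-5) = 10*I*√26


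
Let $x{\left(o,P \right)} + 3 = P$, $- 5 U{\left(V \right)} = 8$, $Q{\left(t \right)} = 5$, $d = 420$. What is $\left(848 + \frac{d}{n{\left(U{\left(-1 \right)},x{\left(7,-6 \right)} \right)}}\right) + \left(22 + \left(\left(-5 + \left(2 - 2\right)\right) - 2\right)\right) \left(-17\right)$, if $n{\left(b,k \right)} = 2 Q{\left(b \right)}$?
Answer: $635$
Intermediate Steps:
$U{\left(V \right)} = - \frac{8}{5}$ ($U{\left(V \right)} = \left(- \frac{1}{5}\right) 8 = - \frac{8}{5}$)
$x{\left(o,P \right)} = -3 + P$
$n{\left(b,k \right)} = 10$ ($n{\left(b,k \right)} = 2 \cdot 5 = 10$)
$\left(848 + \frac{d}{n{\left(U{\left(-1 \right)},x{\left(7,-6 \right)} \right)}}\right) + \left(22 + \left(\left(-5 + \left(2 - 2\right)\right) - 2\right)\right) \left(-17\right) = \left(848 + \frac{420}{10}\right) + \left(22 + \left(\left(-5 + \left(2 - 2\right)\right) - 2\right)\right) \left(-17\right) = \left(848 + 420 \cdot \frac{1}{10}\right) + \left(22 + \left(\left(-5 + \left(2 - 2\right)\right) - 2\right)\right) \left(-17\right) = \left(848 + 42\right) + \left(22 + \left(\left(-5 + 0\right) - 2\right)\right) \left(-17\right) = 890 + \left(22 - 7\right) \left(-17\right) = 890 + 15 \left(-17\right) = 890 - 255 = 635$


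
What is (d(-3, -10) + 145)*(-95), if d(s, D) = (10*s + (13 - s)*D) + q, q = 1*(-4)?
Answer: 4655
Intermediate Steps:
q = -4
d(s, D) = -4 + 10*s + D*(13 - s) (d(s, D) = (10*s + (13 - s)*D) - 4 = (10*s + D*(13 - s)) - 4 = -4 + 10*s + D*(13 - s))
(d(-3, -10) + 145)*(-95) = ((-4 + 10*(-3) + 13*(-10) - 1*(-10)*(-3)) + 145)*(-95) = ((-4 - 30 - 130 - 30) + 145)*(-95) = (-194 + 145)*(-95) = -49*(-95) = 4655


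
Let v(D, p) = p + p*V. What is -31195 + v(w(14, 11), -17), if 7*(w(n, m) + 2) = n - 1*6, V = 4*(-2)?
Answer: -31076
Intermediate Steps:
V = -8
w(n, m) = -20/7 + n/7 (w(n, m) = -2 + (n - 1*6)/7 = -2 + (n - 6)/7 = -2 + (-6 + n)/7 = -2 + (-6/7 + n/7) = -20/7 + n/7)
v(D, p) = -7*p (v(D, p) = p + p*(-8) = p - 8*p = -7*p)
-31195 + v(w(14, 11), -17) = -31195 - 7*(-17) = -31195 + 119 = -31076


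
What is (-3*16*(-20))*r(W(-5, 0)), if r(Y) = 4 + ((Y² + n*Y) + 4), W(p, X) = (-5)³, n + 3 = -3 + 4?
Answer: 15247680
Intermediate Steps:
n = -2 (n = -3 + (-3 + 4) = -3 + 1 = -2)
W(p, X) = -125
r(Y) = 8 + Y² - 2*Y (r(Y) = 4 + ((Y² - 2*Y) + 4) = 4 + (4 + Y² - 2*Y) = 8 + Y² - 2*Y)
(-3*16*(-20))*r(W(-5, 0)) = (-3*16*(-20))*(8 + (-125)² - 2*(-125)) = (-48*(-20))*(8 + 15625 + 250) = 960*15883 = 15247680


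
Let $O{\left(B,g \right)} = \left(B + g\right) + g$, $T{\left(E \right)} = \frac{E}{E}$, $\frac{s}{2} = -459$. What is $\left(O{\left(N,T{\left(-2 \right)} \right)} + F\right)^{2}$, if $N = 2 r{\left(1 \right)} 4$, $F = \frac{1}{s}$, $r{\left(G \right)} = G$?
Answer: $\frac{84254041}{842724} \approx 99.978$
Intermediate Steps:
$s = -918$ ($s = 2 \left(-459\right) = -918$)
$T{\left(E \right)} = 1$
$F = - \frac{1}{918}$ ($F = \frac{1}{-918} = - \frac{1}{918} \approx -0.0010893$)
$N = 8$ ($N = 2 \cdot 1 \cdot 4 = 2 \cdot 4 = 8$)
$O{\left(B,g \right)} = B + 2 g$
$\left(O{\left(N,T{\left(-2 \right)} \right)} + F\right)^{2} = \left(\left(8 + 2 \cdot 1\right) - \frac{1}{918}\right)^{2} = \left(\left(8 + 2\right) - \frac{1}{918}\right)^{2} = \left(10 - \frac{1}{918}\right)^{2} = \left(\frac{9179}{918}\right)^{2} = \frac{84254041}{842724}$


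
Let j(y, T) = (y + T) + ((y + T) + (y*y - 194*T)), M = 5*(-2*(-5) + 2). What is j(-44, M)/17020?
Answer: -2418/4255 ≈ -0.56827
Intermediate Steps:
M = 60 (M = 5*(10 + 2) = 5*12 = 60)
j(y, T) = y² - 192*T + 2*y (j(y, T) = (T + y) + ((T + y) + (y² - 194*T)) = (T + y) + (y + y² - 193*T) = y² - 192*T + 2*y)
j(-44, M)/17020 = ((-44)² - 192*60 + 2*(-44))/17020 = (1936 - 11520 - 88)*(1/17020) = -9672*1/17020 = -2418/4255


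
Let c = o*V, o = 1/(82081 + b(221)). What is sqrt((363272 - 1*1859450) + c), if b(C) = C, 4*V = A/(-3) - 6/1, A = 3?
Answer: I*sqrt(40538160134185362)/164604 ≈ 1223.2*I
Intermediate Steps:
V = -7/4 (V = (3/(-3) - 6/1)/4 = (3*(-1/3) - 6*1)/4 = (-1 - 6)/4 = (1/4)*(-7) = -7/4 ≈ -1.7500)
o = 1/82302 (o = 1/(82081 + 221) = 1/82302 ≈ 1.2150e-5)
c = -7/329208 (c = (1/82302)*(-7/4) = -7/329208 ≈ -2.1263e-5)
sqrt((363272 - 1*1859450) + c) = sqrt((363272 - 1*1859450) - 7/329208) = sqrt((363272 - 1859450) - 7/329208) = sqrt(-1496178 - 7/329208) = sqrt(-492553767031/329208) = I*sqrt(40538160134185362)/164604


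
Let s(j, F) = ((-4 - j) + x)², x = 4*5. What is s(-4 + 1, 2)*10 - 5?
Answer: 3605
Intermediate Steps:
x = 20
s(j, F) = (16 - j)² (s(j, F) = ((-4 - j) + 20)² = (16 - j)²)
s(-4 + 1, 2)*10 - 5 = (-16 + (-4 + 1))²*10 - 5 = (-16 - 3)²*10 - 5 = (-19)²*10 - 5 = 361*10 - 5 = 3610 - 5 = 3605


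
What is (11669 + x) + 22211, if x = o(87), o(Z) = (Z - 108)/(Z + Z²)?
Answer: 86461753/2552 ≈ 33880.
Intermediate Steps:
o(Z) = (-108 + Z)/(Z + Z²)
x = -7/2552 (x = (-108 + 87)/(87*(1 + 87)) = (1/87)*(-21)/88 = (1/87)*(1/88)*(-21) = -7/2552 ≈ -0.0027429)
(11669 + x) + 22211 = (11669 - 7/2552) + 22211 = 29779281/2552 + 22211 = 86461753/2552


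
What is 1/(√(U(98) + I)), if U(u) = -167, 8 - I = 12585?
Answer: -I*√354/2124 ≈ -0.0088582*I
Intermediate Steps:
I = -12577 (I = 8 - 1*12585 = 8 - 12585 = -12577)
1/(√(U(98) + I)) = 1/(√(-167 - 12577)) = 1/(√(-12744)) = 1/(6*I*√354) = -I*√354/2124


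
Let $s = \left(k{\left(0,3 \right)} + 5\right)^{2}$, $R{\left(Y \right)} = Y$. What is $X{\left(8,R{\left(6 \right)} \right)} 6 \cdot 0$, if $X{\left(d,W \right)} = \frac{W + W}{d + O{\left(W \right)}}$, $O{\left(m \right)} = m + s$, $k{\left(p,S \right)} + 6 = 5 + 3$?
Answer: $0$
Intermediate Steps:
$k{\left(p,S \right)} = 2$ ($k{\left(p,S \right)} = -6 + \left(5 + 3\right) = -6 + 8 = 2$)
$s = 49$ ($s = \left(2 + 5\right)^{2} = 7^{2} = 49$)
$O{\left(m \right)} = 49 + m$ ($O{\left(m \right)} = m + 49 = 49 + m$)
$X{\left(d,W \right)} = \frac{2 W}{49 + W + d}$ ($X{\left(d,W \right)} = \frac{W + W}{d + \left(49 + W\right)} = \frac{2 W}{49 + W + d}$)
$X{\left(8,R{\left(6 \right)} \right)} 6 \cdot 0 = 2 \cdot 6 \frac{1}{49 + 6 + 8} \cdot 6 \cdot 0 = 2 \cdot 6 \cdot \frac{1}{63} \cdot 6 \cdot 0 = \frac{4}{21} \cdot 6 \cdot 0 = \frac{8}{7} \cdot 0 = 0$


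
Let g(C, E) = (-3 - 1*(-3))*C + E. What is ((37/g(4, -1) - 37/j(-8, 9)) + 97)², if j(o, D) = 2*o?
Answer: 994009/256 ≈ 3882.8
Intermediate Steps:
g(C, E) = E (g(C, E) = (-3 + 3)*C + E = 0*C + E = 0 + E = E)
((37/g(4, -1) - 37/j(-8, 9)) + 97)² = ((37/(-1) - 37/(2*(-8))) + 97)² = ((37*(-1) - 37/(-16)) + 97)² = ((-37 - 37*(-1/16)) + 97)² = ((-37 + 37/16) + 97)² = (-555/16 + 97)² = (997/16)² = 994009/256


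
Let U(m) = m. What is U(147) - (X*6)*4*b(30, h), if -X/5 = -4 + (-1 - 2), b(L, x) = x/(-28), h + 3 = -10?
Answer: -243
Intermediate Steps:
h = -13 (h = -3 - 10 = -13)
b(L, x) = -x/28 (b(L, x) = x*(-1/28) = -x/28)
X = 35 (X = -5*(-4 + (-1 - 2)) = -5*(-4 - 3) = -5*(-7) = 35)
U(147) - (X*6)*4*b(30, h) = 147 - (35*6)*4*(-1/28*(-13)) = 147 - 210*4*13/28 = 147 - 840*13/28 = 147 - 1*390 = 147 - 390 = -243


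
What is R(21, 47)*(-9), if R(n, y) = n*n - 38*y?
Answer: 12105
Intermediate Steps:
R(n, y) = n² - 38*y
R(21, 47)*(-9) = (21² - 38*47)*(-9) = (441 - 1786)*(-9) = -1345*(-9) = 12105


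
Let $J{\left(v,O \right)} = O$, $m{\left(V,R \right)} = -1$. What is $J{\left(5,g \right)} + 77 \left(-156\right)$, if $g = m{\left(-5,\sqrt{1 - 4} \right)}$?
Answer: $-12013$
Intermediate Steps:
$g = -1$
$J{\left(5,g \right)} + 77 \left(-156\right) = -1 + 77 \left(-156\right) = -1 - 12012 = -12013$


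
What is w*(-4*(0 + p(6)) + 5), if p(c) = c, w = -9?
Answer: 171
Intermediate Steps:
w*(-4*(0 + p(6)) + 5) = -9*(-4*(0 + 6) + 5) = -9*(-4*6 + 5) = -9*(-24 + 5) = -9*(-19) = 171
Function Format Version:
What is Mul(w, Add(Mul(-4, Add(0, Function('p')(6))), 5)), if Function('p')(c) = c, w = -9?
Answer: 171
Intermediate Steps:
Mul(w, Add(Mul(-4, Add(0, Function('p')(6))), 5)) = Mul(-9, Add(Mul(-4, Add(0, 6)), 5)) = Mul(-9, Add(Mul(-4, 6), 5)) = Mul(-9, Add(-24, 5)) = Mul(-9, -19) = 171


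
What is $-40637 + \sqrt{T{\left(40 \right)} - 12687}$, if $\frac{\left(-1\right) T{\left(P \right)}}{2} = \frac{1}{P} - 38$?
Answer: $-40637 + \frac{i \sqrt{1261105}}{10} \approx -40637.0 + 112.3 i$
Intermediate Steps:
$T{\left(P \right)} = 76 - \frac{2}{P}$ ($T{\left(P \right)} = - 2 \left(\frac{1}{P} - 38\right) = - 2 \left(-38 + \frac{1}{P}\right) = 76 - \frac{2}{P}$)
$-40637 + \sqrt{T{\left(40 \right)} - 12687} = -40637 + \sqrt{\left(76 - \frac{2}{40}\right) - 12687} = -40637 + \sqrt{\left(76 - \frac{1}{20}\right) - 12687} = -40637 + \sqrt{\frac{1519}{20} - 12687} = -40637 + \sqrt{- \frac{252221}{20}} = -40637 + \frac{i \sqrt{1261105}}{10}$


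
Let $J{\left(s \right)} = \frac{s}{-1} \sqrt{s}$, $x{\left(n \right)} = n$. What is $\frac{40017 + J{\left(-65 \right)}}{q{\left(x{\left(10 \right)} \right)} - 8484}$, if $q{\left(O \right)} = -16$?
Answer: $- \frac{40017}{8500} - \frac{13 i \sqrt{65}}{1700} \approx -4.7079 - 0.061653 i$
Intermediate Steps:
$J{\left(s \right)} = - s^{\frac{3}{2}}$ ($J{\left(s \right)} = s \left(-1\right) \sqrt{s} = - s \sqrt{s} = - s^{\frac{3}{2}}$)
$\frac{40017 + J{\left(-65 \right)}}{q{\left(x{\left(10 \right)} \right)} - 8484} = \frac{40017 - \left(-65\right)^{\frac{3}{2}}}{-16 - 8484} = \frac{40017 - - 65 i \sqrt{65}}{-8500} = \left(40017 + 65 i \sqrt{65}\right) \left(- \frac{1}{8500}\right) = - \frac{40017}{8500} - \frac{13 i \sqrt{65}}{1700}$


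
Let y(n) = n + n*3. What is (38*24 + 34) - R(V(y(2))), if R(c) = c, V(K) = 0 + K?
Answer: 938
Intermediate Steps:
y(n) = 4*n (y(n) = n + 3*n = 4*n)
V(K) = K
(38*24 + 34) - R(V(y(2))) = (38*24 + 34) - 4*2 = (912 + 34) - 1*8 = 946 - 8 = 938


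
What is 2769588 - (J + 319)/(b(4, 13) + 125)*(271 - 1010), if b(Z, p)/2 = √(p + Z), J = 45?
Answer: 43120105016/15557 - 537992*√17/15557 ≈ 2.7716e+6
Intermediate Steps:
b(Z, p) = 2*√(Z + p) (b(Z, p) = 2*√(p + Z) = 2*√(Z + p))
2769588 - (J + 319)/(b(4, 13) + 125)*(271 - 1010) = 2769588 - (45 + 319)/(2*√(4 + 13) + 125)*(271 - 1010) = 2769588 - 364/(2*√17 + 125)*(-739) = 2769588 - 364/(125 + 2*√17)*(-739) = 2769588 - (-268996)/(125 + 2*√17) = 2769588 + 268996/(125 + 2*√17)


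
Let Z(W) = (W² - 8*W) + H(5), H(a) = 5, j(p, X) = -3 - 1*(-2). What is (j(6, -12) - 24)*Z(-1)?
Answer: -350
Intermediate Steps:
j(p, X) = -1 (j(p, X) = -3 + 2 = -1)
Z(W) = 5 + W² - 8*W (Z(W) = (W² - 8*W) + 5 = 5 + W² - 8*W)
(j(6, -12) - 24)*Z(-1) = (-1 - 24)*(5 + (-1)² - 8*(-1)) = -25*(5 + 1 + 8) = -25*14 = -350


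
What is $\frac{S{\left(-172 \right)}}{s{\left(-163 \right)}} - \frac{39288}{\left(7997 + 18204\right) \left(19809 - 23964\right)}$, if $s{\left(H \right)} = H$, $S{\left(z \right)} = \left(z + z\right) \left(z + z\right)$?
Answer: $- \frac{4294220192712}{5915006755} \approx -725.99$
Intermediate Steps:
$S{\left(z \right)} = 4 z^{2}$ ($S{\left(z \right)} = 2 z 2 z = 4 z^{2}$)
$\frac{S{\left(-172 \right)}}{s{\left(-163 \right)}} - \frac{39288}{\left(7997 + 18204\right) \left(19809 - 23964\right)} = \frac{4 \left(-172\right)^{2}}{-163} - \frac{39288}{\left(7997 + 18204\right) \left(19809 - 23964\right)} = 4 \cdot 29584 \left(- \frac{1}{163}\right) - \frac{39288}{26201 \left(-4155\right)} = 118336 \left(- \frac{1}{163}\right) - \frac{39288}{-108865155} = - \frac{118336}{163} - - \frac{13096}{36288385} = - \frac{118336}{163} + \frac{13096}{36288385} = - \frac{4294220192712}{5915006755}$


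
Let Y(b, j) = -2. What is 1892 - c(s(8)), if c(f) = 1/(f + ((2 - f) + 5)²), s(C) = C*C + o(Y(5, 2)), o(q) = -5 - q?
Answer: 5632483/2977 ≈ 1892.0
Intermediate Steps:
s(C) = -3 + C² (s(C) = C*C + (-5 - 1*(-2)) = C² + (-5 + 2) = C² - 3 = -3 + C²)
c(f) = 1/(f + (7 - f)²)
1892 - c(s(8)) = 1892 - 1/((-3 + 8²) + (-7 + (-3 + 8²))²) = 1892 - 1/((-3 + 64) + (-7 + (-3 + 64))²) = 1892 - 1/(61 + (-7 + 61)²) = 1892 - 1/(61 + 54²) = 1892 - 1/(61 + 2916) = 1892 - 1/2977 = 5632483/2977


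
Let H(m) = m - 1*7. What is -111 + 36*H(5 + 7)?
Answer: 69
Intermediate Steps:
H(m) = -7 + m (H(m) = m - 7 = -7 + m)
-111 + 36*H(5 + 7) = -111 + 36*(-7 + (5 + 7)) = -111 + 36*(-7 + 12) = -111 + 36*5 = -111 + 180 = 69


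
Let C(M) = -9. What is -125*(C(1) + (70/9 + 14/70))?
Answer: 1150/9 ≈ 127.78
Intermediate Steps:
-125*(C(1) + (70/9 + 14/70)) = -125*(-9 + (70/9 + 14/70)) = -125*(-9 + (70*(⅑) + 14*(1/70))) = -125*(-9 + (70/9 + ⅕)) = -125*(-9 + 359/45) = -125*(-46/45) = 1150/9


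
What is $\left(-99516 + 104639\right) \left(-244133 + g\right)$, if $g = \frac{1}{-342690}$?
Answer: $- \frac{428600107200833}{342690} \approx -1.2507 \cdot 10^{9}$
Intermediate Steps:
$g = - \frac{1}{342690} \approx -2.9181 \cdot 10^{-6}$
$\left(-99516 + 104639\right) \left(-244133 + g\right) = \left(-99516 + 104639\right) \left(-244133 - \frac{1}{342690}\right) = 5123 \left(- \frac{83661937771}{342690}\right) = - \frac{428600107200833}{342690}$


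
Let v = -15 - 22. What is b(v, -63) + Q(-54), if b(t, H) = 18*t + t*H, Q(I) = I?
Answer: 1611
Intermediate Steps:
v = -37
b(t, H) = 18*t + H*t
b(v, -63) + Q(-54) = -37*(18 - 63) - 54 = -37*(-45) - 54 = 1665 - 54 = 1611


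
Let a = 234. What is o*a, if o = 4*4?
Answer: 3744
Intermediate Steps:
o = 16
o*a = 16*234 = 3744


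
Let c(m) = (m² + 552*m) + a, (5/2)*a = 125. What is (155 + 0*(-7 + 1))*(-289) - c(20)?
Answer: -56285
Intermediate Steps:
a = 50 (a = (⅖)*125 = 50)
c(m) = 50 + m² + 552*m (c(m) = (m² + 552*m) + 50 = 50 + m² + 552*m)
(155 + 0*(-7 + 1))*(-289) - c(20) = (155 + 0*(-7 + 1))*(-289) - (50 + 20² + 552*20) = (155 + 0*(-6))*(-289) - (50 + 400 + 11040) = (155 + 0)*(-289) - 1*11490 = 155*(-289) - 11490 = -44795 - 11490 = -56285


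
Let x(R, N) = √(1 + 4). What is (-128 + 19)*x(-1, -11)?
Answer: -109*√5 ≈ -243.73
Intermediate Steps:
x(R, N) = √5
(-128 + 19)*x(-1, -11) = (-128 + 19)*√5 = -109*√5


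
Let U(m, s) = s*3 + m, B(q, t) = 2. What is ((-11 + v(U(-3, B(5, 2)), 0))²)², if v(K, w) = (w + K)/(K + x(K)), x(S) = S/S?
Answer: 2825761/256 ≈ 11038.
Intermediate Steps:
x(S) = 1
U(m, s) = m + 3*s (U(m, s) = 3*s + m = m + 3*s)
v(K, w) = (K + w)/(1 + K) (v(K, w) = (w + K)/(K + 1) = (K + w)/(1 + K))
((-11 + v(U(-3, B(5, 2)), 0))²)² = ((-11 + ((-3 + 3*2) + 0)/(1 + (-3 + 3*2)))²)² = ((-11 + ((-3 + 6) + 0)/(1 + (-3 + 6)))²)² = ((-11 + (3 + 0)/(1 + 3))²)² = ((-11 + 3/4)²)² = ((-11 + (¼)*3)²)² = ((-11 + ¾)²)² = ((-41/4)²)² = (1681/16)² = 2825761/256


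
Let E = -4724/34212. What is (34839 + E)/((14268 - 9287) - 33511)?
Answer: -148988393/122008545 ≈ -1.2211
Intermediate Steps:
E = -1181/8553 (E = -4724*1/34212 = -1181/8553 ≈ -0.13808)
(34839 + E)/((14268 - 9287) - 33511) = (34839 - 1181/8553)/((14268 - 9287) - 33511) = 297976786/(8553*(4981 - 33511)) = (297976786/8553)/(-28530) = (297976786/8553)*(-1/28530) = -148988393/122008545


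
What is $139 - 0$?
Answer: $139$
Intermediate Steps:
$139 - 0 = 139 + 0 = 139$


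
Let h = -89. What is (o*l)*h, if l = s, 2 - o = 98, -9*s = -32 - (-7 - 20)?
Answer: 14240/3 ≈ 4746.7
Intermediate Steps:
s = 5/9 (s = -(-32 - (-7 - 20))/9 = -(-32 - 1*(-27))/9 = -(-32 + 27)/9 = -⅑*(-5) = 5/9 ≈ 0.55556)
o = -96 (o = 2 - 1*98 = 2 - 98 = -96)
l = 5/9 ≈ 0.55556
(o*l)*h = -96*5/9*(-89) = -160/3*(-89) = 14240/3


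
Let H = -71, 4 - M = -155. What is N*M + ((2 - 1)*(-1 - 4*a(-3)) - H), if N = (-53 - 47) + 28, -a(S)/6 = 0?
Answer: -11378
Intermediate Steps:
a(S) = 0 (a(S) = -6*0 = 0)
M = 159 (M = 4 - 1*(-155) = 4 + 155 = 159)
N = -72 (N = -100 + 28 = -72)
N*M + ((2 - 1)*(-1 - 4*a(-3)) - H) = -72*159 + ((2 - 1)*(-1 - 4*0) - 1*(-71)) = -11448 + (1*(-1 + 0) + 71) = -11448 + (1*(-1) + 71) = -11448 + (-1 + 71) = -11448 + 70 = -11378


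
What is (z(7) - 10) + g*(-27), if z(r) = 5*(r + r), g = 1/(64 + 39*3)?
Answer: 10833/181 ≈ 59.851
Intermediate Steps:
g = 1/181 (g = 1/(64 + 117) = 1/181 ≈ 0.0055249)
z(r) = 10*r (z(r) = 5*(2*r) = 10*r)
(z(7) - 10) + g*(-27) = (10*7 - 10) + (1/181)*(-27) = (70 - 10) - 27/181 = 60 - 27/181 = 10833/181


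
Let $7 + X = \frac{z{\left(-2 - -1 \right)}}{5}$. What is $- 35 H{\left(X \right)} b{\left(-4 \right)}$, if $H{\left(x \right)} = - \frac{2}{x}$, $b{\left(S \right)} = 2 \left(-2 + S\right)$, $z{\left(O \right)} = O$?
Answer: $\frac{350}{3} \approx 116.67$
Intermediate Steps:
$b{\left(S \right)} = -4 + 2 S$
$X = - \frac{36}{5}$ ($X = -7 + \frac{-2 - -1}{5} = -7 + \left(-2 + 1\right) \frac{1}{5} = -7 - \frac{1}{5} = - \frac{36}{5} \approx -7.2$)
$- 35 H{\left(X \right)} b{\left(-4 \right)} = - 35 \left(- \frac{2}{- \frac{36}{5}}\right) \left(-4 + 2 \left(-4\right)\right) = - 35 \left(\left(-2\right) \left(- \frac{5}{36}\right)\right) \left(-4 - 8\right) = \left(-35\right) \frac{5}{18} \left(-12\right) = \left(- \frac{175}{18}\right) \left(-12\right) = \frac{350}{3}$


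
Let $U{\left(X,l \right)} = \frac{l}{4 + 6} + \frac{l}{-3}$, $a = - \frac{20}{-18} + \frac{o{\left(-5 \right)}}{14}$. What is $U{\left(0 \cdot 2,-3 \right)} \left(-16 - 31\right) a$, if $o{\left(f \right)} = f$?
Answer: $- \frac{893}{36} \approx -24.806$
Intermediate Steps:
$a = \frac{95}{126}$ ($a = - \frac{20}{-18} - \frac{5}{14} = \left(-20\right) \left(- \frac{1}{18}\right) - \frac{5}{14} = \frac{10}{9} - \frac{5}{14} = \frac{95}{126} \approx 0.75397$)
$U{\left(X,l \right)} = - \frac{7 l}{30}$ ($U{\left(X,l \right)} = \frac{l}{10} + l \left(- \frac{1}{3}\right) = l \frac{1}{10} - \frac{l}{3} = \frac{l}{10} - \frac{l}{3} = - \frac{7 l}{30}$)
$U{\left(0 \cdot 2,-3 \right)} \left(-16 - 31\right) a = \left(- \frac{7}{30}\right) \left(-3\right) \left(-16 - 31\right) \frac{95}{126} = \frac{7 \left(\left(-47\right) \frac{95}{126}\right)}{10} = \frac{7}{10} \left(- \frac{4465}{126}\right) = - \frac{893}{36}$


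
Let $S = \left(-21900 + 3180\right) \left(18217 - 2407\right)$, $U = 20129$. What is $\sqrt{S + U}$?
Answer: $i \sqrt{295943071} \approx 17203.0 i$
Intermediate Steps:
$S = -295963200$ ($S = \left(-18720\right) 15810 = -295963200$)
$\sqrt{S + U} = \sqrt{-295963200 + 20129} = \sqrt{-295943071} = i \sqrt{295943071}$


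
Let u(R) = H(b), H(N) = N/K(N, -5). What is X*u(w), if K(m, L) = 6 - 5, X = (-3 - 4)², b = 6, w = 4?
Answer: 294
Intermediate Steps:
X = 49 (X = (-7)² = 49)
K(m, L) = 1
H(N) = N (H(N) = N/1 = N*1 = N)
u(R) = 6
X*u(w) = 49*6 = 294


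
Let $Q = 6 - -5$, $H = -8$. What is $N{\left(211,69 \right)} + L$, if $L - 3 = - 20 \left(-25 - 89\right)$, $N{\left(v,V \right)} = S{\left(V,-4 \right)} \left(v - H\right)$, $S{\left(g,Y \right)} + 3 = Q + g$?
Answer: $19146$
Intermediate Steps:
$Q = 11$ ($Q = 6 + 5 = 11$)
$S{\left(g,Y \right)} = 8 + g$ ($S{\left(g,Y \right)} = -3 + \left(11 + g\right) = 8 + g$)
$N{\left(v,V \right)} = \left(8 + V\right) \left(8 + v\right)$ ($N{\left(v,V \right)} = \left(8 + V\right) \left(v - -8\right) = \left(8 + V\right) \left(v + 8\right) = \left(8 + V\right) \left(8 + v\right)$)
$L = 2283$ ($L = 3 - 20 \left(-25 - 89\right) = 3 - -2280 = 3 + 2280 = 2283$)
$N{\left(211,69 \right)} + L = \left(8 + 69\right) \left(8 + 211\right) + 2283 = 77 \cdot 219 + 2283 = 16863 + 2283 = 19146$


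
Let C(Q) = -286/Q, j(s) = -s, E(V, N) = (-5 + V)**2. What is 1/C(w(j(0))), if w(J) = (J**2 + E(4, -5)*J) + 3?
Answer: -3/286 ≈ -0.010490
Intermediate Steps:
w(J) = 3 + J + J**2 (w(J) = (J**2 + (-5 + 4)**2*J) + 3 = (J**2 + (-1)**2*J) + 3 = (J**2 + 1*J) + 3 = (J**2 + J) + 3 = (J + J**2) + 3 = 3 + J + J**2)
1/C(w(j(0))) = 1/(-286/(3 - 1*0 + (-1*0)**2)) = 1/(-286/(3 + 0 + 0**2)) = 1/(-286/(3 + 0 + 0)) = 1/(-286/3) = -3/286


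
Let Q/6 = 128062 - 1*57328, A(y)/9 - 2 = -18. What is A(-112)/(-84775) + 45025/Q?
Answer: 3878108551/35978849100 ≈ 0.10779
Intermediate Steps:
A(y) = -144 (A(y) = 18 + 9*(-18) = 18 - 162 = -144)
Q = 424404 (Q = 6*(128062 - 1*57328) = 6*(128062 - 57328) = 6*70734 = 424404)
A(-112)/(-84775) + 45025/Q = -144/(-84775) + 45025/424404 = -144*(-1/84775) + 45025*(1/424404) = 144/84775 + 45025/424404 = 3878108551/35978849100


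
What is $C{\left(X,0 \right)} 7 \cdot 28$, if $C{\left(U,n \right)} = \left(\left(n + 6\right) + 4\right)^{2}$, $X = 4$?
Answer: $19600$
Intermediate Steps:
$C{\left(U,n \right)} = \left(10 + n\right)^{2}$ ($C{\left(U,n \right)} = \left(\left(6 + n\right) + 4\right)^{2} = \left(10 + n\right)^{2}$)
$C{\left(X,0 \right)} 7 \cdot 28 = \left(10 + 0\right)^{2} \cdot 7 \cdot 28 = 10^{2} \cdot 7 \cdot 28 = 100 \cdot 7 \cdot 28 = 700 \cdot 28 = 19600$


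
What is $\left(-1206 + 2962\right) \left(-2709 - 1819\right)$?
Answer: $-7951168$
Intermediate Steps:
$\left(-1206 + 2962\right) \left(-2709 - 1819\right) = 1756 \left(-4528\right) = -7951168$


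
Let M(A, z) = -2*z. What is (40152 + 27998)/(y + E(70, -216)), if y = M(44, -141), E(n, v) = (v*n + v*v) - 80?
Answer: 34075/15869 ≈ 2.1473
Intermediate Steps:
E(n, v) = -80 + v**2 + n*v (E(n, v) = (n*v + v**2) - 80 = (v**2 + n*v) - 80 = -80 + v**2 + n*v)
y = 282 (y = -2*(-141) = 282)
(40152 + 27998)/(y + E(70, -216)) = (40152 + 27998)/(282 + (-80 + (-216)**2 + 70*(-216))) = 68150/(282 + (-80 + 46656 - 15120)) = 68150/(282 + 31456) = 68150/31738 = 68150*(1/31738) = 34075/15869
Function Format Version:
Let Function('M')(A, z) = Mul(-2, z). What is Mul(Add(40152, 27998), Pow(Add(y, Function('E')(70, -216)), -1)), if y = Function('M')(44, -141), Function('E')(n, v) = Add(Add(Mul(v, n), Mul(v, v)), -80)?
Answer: Rational(34075, 15869) ≈ 2.1473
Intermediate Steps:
Function('E')(n, v) = Add(-80, Pow(v, 2), Mul(n, v)) (Function('E')(n, v) = Add(Add(Mul(n, v), Pow(v, 2)), -80) = Add(Add(Pow(v, 2), Mul(n, v)), -80) = Add(-80, Pow(v, 2), Mul(n, v)))
y = 282 (y = Mul(-2, -141) = 282)
Mul(Add(40152, 27998), Pow(Add(y, Function('E')(70, -216)), -1)) = Mul(Add(40152, 27998), Pow(Add(282, Add(-80, Pow(-216, 2), Mul(70, -216))), -1)) = Mul(68150, Pow(Add(282, Add(-80, 46656, -15120)), -1)) = Mul(68150, Pow(Add(282, 31456), -1)) = Mul(68150, Pow(31738, -1)) = Mul(68150, Rational(1, 31738)) = Rational(34075, 15869)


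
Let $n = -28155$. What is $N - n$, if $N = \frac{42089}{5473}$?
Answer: $\frac{154134404}{5473} \approx 28163.0$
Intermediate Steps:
$N = \frac{42089}{5473}$ ($N = 42089 \cdot \frac{1}{5473} = \frac{42089}{5473} \approx 7.6903$)
$N - n = \frac{42089}{5473} - -28155 = \frac{42089}{5473} + 28155 = \frac{154134404}{5473}$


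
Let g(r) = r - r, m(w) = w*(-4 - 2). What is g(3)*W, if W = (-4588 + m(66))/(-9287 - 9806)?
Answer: 0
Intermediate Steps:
m(w) = -6*w (m(w) = w*(-6) = -6*w)
W = 4984/19093 (W = (-4588 - 6*66)/(-9287 - 9806) = (-4588 - 396)/(-19093) = -4984*(-1/19093) = 4984/19093 ≈ 0.26104)
g(r) = 0
g(3)*W = 0*(4984/19093) = 0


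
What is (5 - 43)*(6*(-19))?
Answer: 4332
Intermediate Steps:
(5 - 43)*(6*(-19)) = -38*(-114) = 4332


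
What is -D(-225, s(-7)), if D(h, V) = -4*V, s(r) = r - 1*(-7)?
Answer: 0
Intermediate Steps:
s(r) = 7 + r (s(r) = r + 7 = 7 + r)
-D(-225, s(-7)) = -(-4)*(7 - 7) = -(-4)*0 = -1*0 = 0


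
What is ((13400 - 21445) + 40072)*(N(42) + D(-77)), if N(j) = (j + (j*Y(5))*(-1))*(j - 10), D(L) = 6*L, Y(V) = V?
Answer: -186973626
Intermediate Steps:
N(j) = -4*j*(-10 + j) (N(j) = (j + (j*5)*(-1))*(j - 10) = (j + (5*j)*(-1))*(-10 + j) = (j - 5*j)*(-10 + j) = (-4*j)*(-10 + j) = -4*j*(-10 + j))
((13400 - 21445) + 40072)*(N(42) + D(-77)) = ((13400 - 21445) + 40072)*(4*42*(10 - 1*42) + 6*(-77)) = (-8045 + 40072)*(4*42*(10 - 42) - 462) = 32027*(4*42*(-32) - 462) = 32027*(-5376 - 462) = 32027*(-5838) = -186973626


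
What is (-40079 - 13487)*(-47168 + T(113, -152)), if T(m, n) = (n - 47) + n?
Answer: 2545402754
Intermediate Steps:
T(m, n) = -47 + 2*n (T(m, n) = (-47 + n) + n = -47 + 2*n)
(-40079 - 13487)*(-47168 + T(113, -152)) = (-40079 - 13487)*(-47168 + (-47 + 2*(-152))) = -53566*(-47168 + (-47 - 304)) = -53566*(-47168 - 351) = -53566*(-47519) = 2545402754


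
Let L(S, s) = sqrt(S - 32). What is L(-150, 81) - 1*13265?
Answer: -13265 + I*sqrt(182) ≈ -13265.0 + 13.491*I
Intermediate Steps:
L(S, s) = sqrt(-32 + S)
L(-150, 81) - 1*13265 = sqrt(-32 - 150) - 1*13265 = sqrt(-182) - 13265 = I*sqrt(182) - 13265 = -13265 + I*sqrt(182)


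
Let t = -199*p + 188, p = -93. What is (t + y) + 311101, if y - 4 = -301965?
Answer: 27835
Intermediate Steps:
y = -301961 (y = 4 - 301965 = -301961)
t = 18695 (t = -199*(-93) + 188 = 18507 + 188 = 18695)
(t + y) + 311101 = (18695 - 301961) + 311101 = -283266 + 311101 = 27835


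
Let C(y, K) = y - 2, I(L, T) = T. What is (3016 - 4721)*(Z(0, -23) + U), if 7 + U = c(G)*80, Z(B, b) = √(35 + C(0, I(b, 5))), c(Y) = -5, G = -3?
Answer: 693935 - 1705*√33 ≈ 6.8414e+5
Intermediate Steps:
C(y, K) = -2 + y
Z(B, b) = √33 (Z(B, b) = √(35 + (-2 + 0)) = √(35 - 2) = √33)
U = -407 (U = -7 - 5*80 = -7 - 400 = -407)
(3016 - 4721)*(Z(0, -23) + U) = (3016 - 4721)*(√33 - 407) = -1705*(-407 + √33) = 693935 - 1705*√33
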